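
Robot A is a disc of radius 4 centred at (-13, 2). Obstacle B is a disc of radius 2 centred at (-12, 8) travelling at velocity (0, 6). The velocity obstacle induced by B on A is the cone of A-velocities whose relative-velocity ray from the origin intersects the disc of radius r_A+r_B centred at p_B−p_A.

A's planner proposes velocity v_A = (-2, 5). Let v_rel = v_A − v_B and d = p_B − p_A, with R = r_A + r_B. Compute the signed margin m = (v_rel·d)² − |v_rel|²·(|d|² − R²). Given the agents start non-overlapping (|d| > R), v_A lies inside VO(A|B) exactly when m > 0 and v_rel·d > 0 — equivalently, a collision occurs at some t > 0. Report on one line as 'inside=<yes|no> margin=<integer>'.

d = (1, 6),  |d|² = 37;  R = 4+2 = 6,  c = 37−6² = 1
v_rel = (-2, -1),  |v_rel|² = 5;  v_rel·d = (-2)·(1) + (-1)·(6) = -8
5·t² + 16·t + 1 = 0  ⇒  m = (-8)² − 5·1 = 59
m = 59 > 0,  v_rel·d = -8 < 0  ⇒  outside

inside=no margin=59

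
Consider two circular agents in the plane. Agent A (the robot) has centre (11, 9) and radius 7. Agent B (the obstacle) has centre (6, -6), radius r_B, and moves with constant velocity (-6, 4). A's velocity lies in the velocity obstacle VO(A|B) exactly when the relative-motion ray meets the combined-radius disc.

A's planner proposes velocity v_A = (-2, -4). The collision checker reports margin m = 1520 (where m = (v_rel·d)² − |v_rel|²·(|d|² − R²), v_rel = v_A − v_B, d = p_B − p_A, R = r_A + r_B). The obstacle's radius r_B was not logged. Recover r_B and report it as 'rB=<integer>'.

m = 1520
d = (-5, -15);  v_rel = (4, -8),  |v_rel|² = 80
v_rel×d = (4)·(-15) − (-8)·(-5) = -100
since m = R²·80 − (-100)²:  R² = (10000 + 1520) / 80 = 144
R = √144 = 12  ⇒  r_B = 12 − 7 = 5

rB=5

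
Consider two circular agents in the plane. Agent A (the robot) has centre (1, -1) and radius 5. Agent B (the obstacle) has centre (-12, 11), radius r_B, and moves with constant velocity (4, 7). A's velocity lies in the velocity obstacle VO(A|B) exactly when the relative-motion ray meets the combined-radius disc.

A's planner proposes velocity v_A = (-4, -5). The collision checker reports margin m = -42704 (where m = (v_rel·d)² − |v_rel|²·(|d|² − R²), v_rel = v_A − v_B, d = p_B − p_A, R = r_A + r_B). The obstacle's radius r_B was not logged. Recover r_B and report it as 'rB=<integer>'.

m = -42704
d = (-13, 12);  v_rel = (-8, -12),  |v_rel|² = 208
v_rel×d = (-8)·(12) − (-12)·(-13) = -252
since m = R²·208 − (-252)²:  R² = (63504 + -42704) / 208 = 100
R = √100 = 10  ⇒  r_B = 10 − 5 = 5

rB=5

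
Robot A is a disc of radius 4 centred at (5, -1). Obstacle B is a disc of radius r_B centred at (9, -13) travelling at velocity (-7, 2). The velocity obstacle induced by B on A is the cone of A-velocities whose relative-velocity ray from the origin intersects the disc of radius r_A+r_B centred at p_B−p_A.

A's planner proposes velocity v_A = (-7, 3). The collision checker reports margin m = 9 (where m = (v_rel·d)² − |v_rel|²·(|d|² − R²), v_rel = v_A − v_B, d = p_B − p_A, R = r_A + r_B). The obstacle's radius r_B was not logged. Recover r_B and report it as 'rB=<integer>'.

m = 9
d = (4, -12);  v_rel = (0, 1),  |v_rel|² = 1
v_rel×d = (0)·(-12) − (1)·(4) = -4
since m = R²·1 − (-4)²:  R² = (16 + 9) / 1 = 25
R = √25 = 5  ⇒  r_B = 5 − 4 = 1

rB=1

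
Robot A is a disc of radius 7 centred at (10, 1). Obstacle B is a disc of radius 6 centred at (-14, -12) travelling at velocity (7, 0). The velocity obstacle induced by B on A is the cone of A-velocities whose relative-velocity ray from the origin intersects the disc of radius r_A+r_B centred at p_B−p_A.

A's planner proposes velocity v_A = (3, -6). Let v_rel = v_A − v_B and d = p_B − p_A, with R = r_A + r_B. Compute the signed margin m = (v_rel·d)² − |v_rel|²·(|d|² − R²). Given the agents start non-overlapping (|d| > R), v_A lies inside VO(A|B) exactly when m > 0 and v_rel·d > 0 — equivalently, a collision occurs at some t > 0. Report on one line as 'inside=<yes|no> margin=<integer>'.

d = (-24, -13),  |d|² = 745;  R = 7+6 = 13,  c = 745−13² = 576
v_rel = (-4, -6),  |v_rel|² = 52;  v_rel·d = (-4)·(-24) + (-6)·(-13) = 174
52·t² − 348·t + 576 = 0  ⇒  m = 174² − 52·576 = 324
m = 324 > 0,  v_rel·d = 174 > 0  ⇒  inside

inside=yes margin=324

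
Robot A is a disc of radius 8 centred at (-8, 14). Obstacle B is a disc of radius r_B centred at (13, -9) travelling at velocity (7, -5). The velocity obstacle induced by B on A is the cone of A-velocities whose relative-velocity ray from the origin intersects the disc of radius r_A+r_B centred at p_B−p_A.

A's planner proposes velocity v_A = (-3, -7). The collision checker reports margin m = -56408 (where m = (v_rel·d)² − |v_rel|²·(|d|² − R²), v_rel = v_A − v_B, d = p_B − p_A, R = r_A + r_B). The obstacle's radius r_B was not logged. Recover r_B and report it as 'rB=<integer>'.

m = -56408
d = (21, -23);  v_rel = (-10, -2),  |v_rel|² = 104
v_rel×d = (-10)·(-23) − (-2)·(21) = 272
since m = R²·104 − 272²:  R² = (73984 + -56408) / 104 = 169
R = √169 = 13  ⇒  r_B = 13 − 8 = 5

rB=5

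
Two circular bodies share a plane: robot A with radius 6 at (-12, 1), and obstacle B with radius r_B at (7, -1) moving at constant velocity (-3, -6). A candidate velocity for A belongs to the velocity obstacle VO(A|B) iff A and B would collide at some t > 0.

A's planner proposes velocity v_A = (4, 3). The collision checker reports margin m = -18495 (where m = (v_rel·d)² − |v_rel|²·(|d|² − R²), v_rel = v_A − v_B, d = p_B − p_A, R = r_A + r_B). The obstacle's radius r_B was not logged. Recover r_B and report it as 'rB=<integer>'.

m = -18495
d = (19, -2);  v_rel = (7, 9),  |v_rel|² = 130
v_rel×d = (7)·(-2) − (9)·(19) = -185
since m = R²·130 − (-185)²:  R² = (34225 + -18495) / 130 = 121
R = √121 = 11  ⇒  r_B = 11 − 6 = 5

rB=5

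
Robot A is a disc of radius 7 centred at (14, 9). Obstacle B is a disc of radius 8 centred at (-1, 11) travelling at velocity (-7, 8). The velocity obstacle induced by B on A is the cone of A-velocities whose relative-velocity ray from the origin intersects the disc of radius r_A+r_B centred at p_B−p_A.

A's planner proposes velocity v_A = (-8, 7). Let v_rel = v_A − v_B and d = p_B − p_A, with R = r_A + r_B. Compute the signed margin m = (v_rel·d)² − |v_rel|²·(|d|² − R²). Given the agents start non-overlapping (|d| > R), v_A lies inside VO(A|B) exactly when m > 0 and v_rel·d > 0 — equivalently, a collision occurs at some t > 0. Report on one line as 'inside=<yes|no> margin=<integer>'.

d = (-15, 2),  |d|² = 229;  R = 7+8 = 15,  c = 229−15² = 4
v_rel = (-1, -1),  |v_rel|² = 2;  v_rel·d = (-1)·(-15) + (-1)·(2) = 13
2·t² − 26·t + 4 = 0  ⇒  m = 13² − 2·4 = 161
m = 161 > 0,  v_rel·d = 13 > 0  ⇒  inside

inside=yes margin=161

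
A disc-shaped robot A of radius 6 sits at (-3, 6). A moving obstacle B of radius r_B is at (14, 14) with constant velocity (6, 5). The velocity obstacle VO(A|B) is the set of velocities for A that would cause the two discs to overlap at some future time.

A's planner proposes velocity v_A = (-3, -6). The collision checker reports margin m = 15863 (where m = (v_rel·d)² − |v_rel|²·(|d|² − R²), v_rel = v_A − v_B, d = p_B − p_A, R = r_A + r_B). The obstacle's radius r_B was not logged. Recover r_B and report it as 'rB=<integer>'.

m = 15863
d = (17, 8);  v_rel = (-9, -11),  |v_rel|² = 202
v_rel×d = (-9)·(8) − (-11)·(17) = 115
since m = R²·202 − 115²:  R² = (13225 + 15863) / 202 = 144
R = √144 = 12  ⇒  r_B = 12 − 6 = 6

rB=6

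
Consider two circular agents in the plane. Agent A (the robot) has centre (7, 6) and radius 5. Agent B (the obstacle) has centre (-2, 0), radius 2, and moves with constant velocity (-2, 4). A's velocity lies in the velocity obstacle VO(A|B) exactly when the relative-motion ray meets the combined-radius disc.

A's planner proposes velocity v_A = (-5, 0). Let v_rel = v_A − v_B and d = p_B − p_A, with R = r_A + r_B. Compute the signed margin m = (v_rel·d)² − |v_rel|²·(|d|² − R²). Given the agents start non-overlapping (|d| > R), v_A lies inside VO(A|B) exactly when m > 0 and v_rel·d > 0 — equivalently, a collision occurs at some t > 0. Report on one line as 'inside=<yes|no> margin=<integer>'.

d = (-9, -6),  |d|² = 117;  R = 5+2 = 7,  c = 117−7² = 68
v_rel = (-3, -4),  |v_rel|² = 25;  v_rel·d = (-3)·(-9) + (-4)·(-6) = 51
25·t² − 102·t + 68 = 0  ⇒  m = 51² − 25·68 = 901
m = 901 > 0,  v_rel·d = 51 > 0  ⇒  inside

inside=yes margin=901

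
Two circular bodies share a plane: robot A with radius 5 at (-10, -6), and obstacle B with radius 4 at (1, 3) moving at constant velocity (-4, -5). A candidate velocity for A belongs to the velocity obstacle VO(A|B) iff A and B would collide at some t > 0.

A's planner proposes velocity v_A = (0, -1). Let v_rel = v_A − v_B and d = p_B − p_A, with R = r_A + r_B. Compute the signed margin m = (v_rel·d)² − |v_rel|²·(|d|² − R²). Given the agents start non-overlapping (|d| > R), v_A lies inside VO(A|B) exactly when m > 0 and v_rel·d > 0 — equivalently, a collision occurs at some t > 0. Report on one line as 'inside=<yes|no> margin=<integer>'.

d = (11, 9),  |d|² = 202;  R = 5+4 = 9,  c = 202−9² = 121
v_rel = (4, 4),  |v_rel|² = 32;  v_rel·d = (4)·(11) + (4)·(9) = 80
32·t² − 160·t + 121 = 0  ⇒  m = 80² − 32·121 = 2528
m = 2528 > 0,  v_rel·d = 80 > 0  ⇒  inside

inside=yes margin=2528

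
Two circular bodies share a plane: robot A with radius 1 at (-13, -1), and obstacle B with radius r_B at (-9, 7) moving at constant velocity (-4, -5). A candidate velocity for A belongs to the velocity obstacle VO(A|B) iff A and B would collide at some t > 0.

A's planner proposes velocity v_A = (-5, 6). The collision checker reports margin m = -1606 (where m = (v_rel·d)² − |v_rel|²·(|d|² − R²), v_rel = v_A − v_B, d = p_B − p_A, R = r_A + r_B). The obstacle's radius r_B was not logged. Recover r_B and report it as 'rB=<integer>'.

m = -1606
d = (4, 8);  v_rel = (-1, 11),  |v_rel|² = 122
v_rel×d = (-1)·(8) − (11)·(4) = -52
since m = R²·122 − (-52)²:  R² = (2704 + -1606) / 122 = 9
R = √9 = 3  ⇒  r_B = 3 − 1 = 2

rB=2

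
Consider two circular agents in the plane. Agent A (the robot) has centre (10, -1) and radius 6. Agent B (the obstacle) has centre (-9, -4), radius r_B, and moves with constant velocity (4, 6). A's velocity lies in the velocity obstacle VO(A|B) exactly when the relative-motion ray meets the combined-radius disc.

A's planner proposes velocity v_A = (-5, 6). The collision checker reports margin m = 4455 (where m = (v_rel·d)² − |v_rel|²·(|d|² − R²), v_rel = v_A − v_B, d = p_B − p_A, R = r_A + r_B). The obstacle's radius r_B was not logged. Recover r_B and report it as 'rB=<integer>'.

m = 4455
d = (-19, -3);  v_rel = (-9, 0),  |v_rel|² = 81
v_rel×d = (-9)·(-3) − (0)·(-19) = 27
since m = R²·81 − 27²:  R² = (729 + 4455) / 81 = 64
R = √64 = 8  ⇒  r_B = 8 − 6 = 2

rB=2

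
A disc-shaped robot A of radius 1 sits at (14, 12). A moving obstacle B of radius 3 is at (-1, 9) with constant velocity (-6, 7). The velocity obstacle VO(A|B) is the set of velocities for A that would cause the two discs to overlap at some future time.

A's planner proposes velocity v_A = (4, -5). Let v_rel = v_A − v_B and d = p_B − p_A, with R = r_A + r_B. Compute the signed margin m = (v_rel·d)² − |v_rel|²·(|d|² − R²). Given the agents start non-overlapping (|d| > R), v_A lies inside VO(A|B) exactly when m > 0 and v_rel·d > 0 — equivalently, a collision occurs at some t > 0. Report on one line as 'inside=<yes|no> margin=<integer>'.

d = (-15, -3),  |d|² = 234;  R = 1+3 = 4,  c = 234−4² = 218
v_rel = (10, -12),  |v_rel|² = 244;  v_rel·d = (10)·(-15) + (-12)·(-3) = -114
244·t² + 228·t + 218 = 0  ⇒  m = (-114)² − 244·218 = -40196
m = -40196 < 0,  v_rel·d = -114 < 0  ⇒  outside

inside=no margin=-40196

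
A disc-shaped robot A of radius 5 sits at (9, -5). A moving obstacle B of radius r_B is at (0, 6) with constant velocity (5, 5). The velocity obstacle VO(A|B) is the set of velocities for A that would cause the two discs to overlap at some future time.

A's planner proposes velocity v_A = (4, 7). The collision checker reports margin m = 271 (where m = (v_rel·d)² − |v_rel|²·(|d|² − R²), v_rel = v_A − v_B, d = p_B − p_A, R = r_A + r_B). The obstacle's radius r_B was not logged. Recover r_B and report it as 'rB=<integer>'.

m = 271
d = (-9, 11);  v_rel = (-1, 2),  |v_rel|² = 5
v_rel×d = (-1)·(11) − (2)·(-9) = 7
since m = R²·5 − 7²:  R² = (49 + 271) / 5 = 64
R = √64 = 8  ⇒  r_B = 8 − 5 = 3

rB=3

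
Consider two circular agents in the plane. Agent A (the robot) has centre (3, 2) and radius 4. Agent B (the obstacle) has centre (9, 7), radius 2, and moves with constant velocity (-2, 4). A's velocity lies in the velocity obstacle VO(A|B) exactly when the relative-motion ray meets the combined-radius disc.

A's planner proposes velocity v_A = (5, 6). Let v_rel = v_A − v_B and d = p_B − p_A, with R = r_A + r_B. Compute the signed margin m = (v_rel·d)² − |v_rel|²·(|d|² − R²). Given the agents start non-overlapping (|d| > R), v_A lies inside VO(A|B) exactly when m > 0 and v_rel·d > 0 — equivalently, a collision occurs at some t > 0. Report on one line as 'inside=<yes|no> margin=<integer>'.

d = (6, 5),  |d|² = 61;  R = 4+2 = 6,  c = 61−6² = 25
v_rel = (7, 2),  |v_rel|² = 53;  v_rel·d = (7)·(6) + (2)·(5) = 52
53·t² − 104·t + 25 = 0  ⇒  m = 52² − 53·25 = 1379
m = 1379 > 0,  v_rel·d = 52 > 0  ⇒  inside

inside=yes margin=1379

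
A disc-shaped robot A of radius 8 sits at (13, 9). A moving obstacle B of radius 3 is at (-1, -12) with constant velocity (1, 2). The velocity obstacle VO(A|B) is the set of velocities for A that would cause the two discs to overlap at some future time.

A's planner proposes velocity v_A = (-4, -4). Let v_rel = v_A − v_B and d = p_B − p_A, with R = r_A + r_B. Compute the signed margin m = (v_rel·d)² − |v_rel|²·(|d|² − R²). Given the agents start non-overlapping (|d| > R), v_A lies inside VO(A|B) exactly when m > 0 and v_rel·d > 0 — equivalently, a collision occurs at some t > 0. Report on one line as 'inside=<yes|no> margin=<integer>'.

d = (-14, -21),  |d|² = 637;  R = 8+3 = 11,  c = 637−11² = 516
v_rel = (-5, -6),  |v_rel|² = 61;  v_rel·d = (-5)·(-14) + (-6)·(-21) = 196
61·t² − 392·t + 516 = 0  ⇒  m = 196² − 61·516 = 6940
m = 6940 > 0,  v_rel·d = 196 > 0  ⇒  inside

inside=yes margin=6940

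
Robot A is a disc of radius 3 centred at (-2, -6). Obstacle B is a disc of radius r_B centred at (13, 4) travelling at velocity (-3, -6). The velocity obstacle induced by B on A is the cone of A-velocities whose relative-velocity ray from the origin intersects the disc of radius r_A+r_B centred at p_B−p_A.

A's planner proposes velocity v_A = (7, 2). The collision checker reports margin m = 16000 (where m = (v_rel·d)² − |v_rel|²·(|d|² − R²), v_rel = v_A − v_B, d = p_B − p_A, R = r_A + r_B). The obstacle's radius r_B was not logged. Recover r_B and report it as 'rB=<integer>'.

m = 16000
d = (15, 10);  v_rel = (10, 8),  |v_rel|² = 164
v_rel×d = (10)·(10) − (8)·(15) = -20
since m = R²·164 − (-20)²:  R² = (400 + 16000) / 164 = 100
R = √100 = 10  ⇒  r_B = 10 − 3 = 7

rB=7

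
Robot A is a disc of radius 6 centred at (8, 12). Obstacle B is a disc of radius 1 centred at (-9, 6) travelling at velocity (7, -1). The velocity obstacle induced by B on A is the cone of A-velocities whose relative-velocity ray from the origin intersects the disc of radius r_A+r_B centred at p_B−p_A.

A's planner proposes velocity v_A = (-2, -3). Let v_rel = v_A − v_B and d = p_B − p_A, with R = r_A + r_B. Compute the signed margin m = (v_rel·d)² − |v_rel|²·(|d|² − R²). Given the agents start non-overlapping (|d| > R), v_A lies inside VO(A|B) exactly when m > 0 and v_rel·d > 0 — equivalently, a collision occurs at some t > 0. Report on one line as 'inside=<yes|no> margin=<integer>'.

d = (-17, -6),  |d|² = 325;  R = 6+1 = 7,  c = 325−7² = 276
v_rel = (-9, -2),  |v_rel|² = 85;  v_rel·d = (-9)·(-17) + (-2)·(-6) = 165
85·t² − 330·t + 276 = 0  ⇒  m = 165² − 85·276 = 3765
m = 3765 > 0,  v_rel·d = 165 > 0  ⇒  inside

inside=yes margin=3765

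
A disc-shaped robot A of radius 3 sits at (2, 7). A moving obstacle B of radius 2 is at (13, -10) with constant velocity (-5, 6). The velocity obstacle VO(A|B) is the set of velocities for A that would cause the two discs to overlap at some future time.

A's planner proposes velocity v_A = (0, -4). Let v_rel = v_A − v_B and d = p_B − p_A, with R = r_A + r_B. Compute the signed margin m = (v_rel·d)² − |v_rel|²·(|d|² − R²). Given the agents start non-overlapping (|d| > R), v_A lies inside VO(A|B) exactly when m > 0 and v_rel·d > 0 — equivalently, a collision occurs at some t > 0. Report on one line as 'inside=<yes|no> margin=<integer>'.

d = (11, -17),  |d|² = 410;  R = 3+2 = 5,  c = 410−5² = 385
v_rel = (5, -10),  |v_rel|² = 125;  v_rel·d = (5)·(11) + (-10)·(-17) = 225
125·t² − 450·t + 385 = 0  ⇒  m = 225² − 125·385 = 2500
m = 2500 > 0,  v_rel·d = 225 > 0  ⇒  inside

inside=yes margin=2500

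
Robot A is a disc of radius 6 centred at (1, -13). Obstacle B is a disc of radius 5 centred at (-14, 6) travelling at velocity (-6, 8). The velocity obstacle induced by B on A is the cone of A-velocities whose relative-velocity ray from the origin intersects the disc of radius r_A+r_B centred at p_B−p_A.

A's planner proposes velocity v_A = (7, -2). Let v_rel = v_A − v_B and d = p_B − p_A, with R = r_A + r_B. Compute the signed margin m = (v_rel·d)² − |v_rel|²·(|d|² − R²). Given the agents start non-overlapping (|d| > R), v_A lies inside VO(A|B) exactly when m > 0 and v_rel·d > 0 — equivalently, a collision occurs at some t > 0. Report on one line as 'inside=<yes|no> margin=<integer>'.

d = (-15, 19),  |d|² = 586;  R = 6+5 = 11,  c = 586−11² = 465
v_rel = (13, -10),  |v_rel|² = 269;  v_rel·d = (13)·(-15) + (-10)·(19) = -385
269·t² + 770·t + 465 = 0  ⇒  m = (-385)² − 269·465 = 23140
m = 23140 > 0,  v_rel·d = -385 < 0  ⇒  outside

inside=no margin=23140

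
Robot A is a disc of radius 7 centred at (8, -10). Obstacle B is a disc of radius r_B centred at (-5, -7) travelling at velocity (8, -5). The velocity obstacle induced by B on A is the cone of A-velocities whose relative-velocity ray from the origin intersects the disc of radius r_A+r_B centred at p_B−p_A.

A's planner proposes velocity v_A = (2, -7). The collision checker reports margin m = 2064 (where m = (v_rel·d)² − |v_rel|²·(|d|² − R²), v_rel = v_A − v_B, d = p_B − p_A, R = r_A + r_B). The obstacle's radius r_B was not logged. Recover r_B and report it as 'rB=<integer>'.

m = 2064
d = (-13, 3);  v_rel = (-6, -2),  |v_rel|² = 40
v_rel×d = (-6)·(3) − (-2)·(-13) = -44
since m = R²·40 − (-44)²:  R² = (1936 + 2064) / 40 = 100
R = √100 = 10  ⇒  r_B = 10 − 7 = 3

rB=3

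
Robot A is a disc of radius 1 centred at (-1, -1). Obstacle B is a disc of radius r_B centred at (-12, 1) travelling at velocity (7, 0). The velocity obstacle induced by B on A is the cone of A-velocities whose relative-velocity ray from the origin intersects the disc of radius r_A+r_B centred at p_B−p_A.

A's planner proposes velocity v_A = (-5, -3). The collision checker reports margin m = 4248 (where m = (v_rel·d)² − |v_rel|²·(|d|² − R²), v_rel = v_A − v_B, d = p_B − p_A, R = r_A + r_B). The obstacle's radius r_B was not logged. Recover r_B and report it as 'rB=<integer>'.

m = 4248
d = (-11, 2);  v_rel = (-12, -3),  |v_rel|² = 153
v_rel×d = (-12)·(2) − (-3)·(-11) = -57
since m = R²·153 − (-57)²:  R² = (3249 + 4248) / 153 = 49
R = √49 = 7  ⇒  r_B = 7 − 1 = 6

rB=6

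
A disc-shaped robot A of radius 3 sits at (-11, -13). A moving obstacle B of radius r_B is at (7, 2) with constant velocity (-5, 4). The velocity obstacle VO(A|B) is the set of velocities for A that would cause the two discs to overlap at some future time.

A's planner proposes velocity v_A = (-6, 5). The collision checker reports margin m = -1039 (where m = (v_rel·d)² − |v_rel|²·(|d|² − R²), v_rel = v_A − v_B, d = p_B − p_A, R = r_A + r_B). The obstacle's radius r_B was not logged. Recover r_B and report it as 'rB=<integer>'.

m = -1039
d = (18, 15);  v_rel = (-1, 1),  |v_rel|² = 2
v_rel×d = (-1)·(15) − (1)·(18) = -33
since m = R²·2 − (-33)²:  R² = (1089 + -1039) / 2 = 25
R = √25 = 5  ⇒  r_B = 5 − 3 = 2

rB=2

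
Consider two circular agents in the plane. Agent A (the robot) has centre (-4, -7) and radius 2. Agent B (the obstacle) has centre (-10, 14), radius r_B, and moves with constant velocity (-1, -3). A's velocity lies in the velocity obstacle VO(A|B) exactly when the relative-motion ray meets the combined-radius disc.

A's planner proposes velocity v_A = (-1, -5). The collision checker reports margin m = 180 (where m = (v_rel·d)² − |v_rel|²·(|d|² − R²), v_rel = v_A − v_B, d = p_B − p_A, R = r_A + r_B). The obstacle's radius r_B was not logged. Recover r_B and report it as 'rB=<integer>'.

m = 180
d = (-6, 21);  v_rel = (0, -2),  |v_rel|² = 4
v_rel×d = (0)·(21) − (-2)·(-6) = -12
since m = R²·4 − (-12)²:  R² = (144 + 180) / 4 = 81
R = √81 = 9  ⇒  r_B = 9 − 2 = 7

rB=7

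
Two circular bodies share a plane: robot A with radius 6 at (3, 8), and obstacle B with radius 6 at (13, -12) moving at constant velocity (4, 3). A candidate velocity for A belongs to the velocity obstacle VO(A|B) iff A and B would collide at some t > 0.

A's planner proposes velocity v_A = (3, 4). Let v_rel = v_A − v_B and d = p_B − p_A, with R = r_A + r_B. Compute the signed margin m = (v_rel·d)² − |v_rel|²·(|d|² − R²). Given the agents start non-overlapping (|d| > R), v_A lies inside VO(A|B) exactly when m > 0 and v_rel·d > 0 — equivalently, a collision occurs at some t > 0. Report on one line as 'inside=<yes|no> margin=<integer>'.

d = (10, -20),  |d|² = 500;  R = 6+6 = 12,  c = 500−12² = 356
v_rel = (-1, 1),  |v_rel|² = 2;  v_rel·d = (-1)·(10) + (1)·(-20) = -30
2·t² + 60·t + 356 = 0  ⇒  m = (-30)² − 2·356 = 188
m = 188 > 0,  v_rel·d = -30 < 0  ⇒  outside

inside=no margin=188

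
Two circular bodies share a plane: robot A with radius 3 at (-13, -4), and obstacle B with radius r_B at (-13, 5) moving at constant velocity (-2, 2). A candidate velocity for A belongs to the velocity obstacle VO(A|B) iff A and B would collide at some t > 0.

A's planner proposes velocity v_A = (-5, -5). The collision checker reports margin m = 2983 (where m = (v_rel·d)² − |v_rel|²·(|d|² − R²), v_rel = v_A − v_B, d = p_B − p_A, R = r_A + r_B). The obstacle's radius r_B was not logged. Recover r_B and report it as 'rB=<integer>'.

m = 2983
d = (0, 9);  v_rel = (-3, -7),  |v_rel|² = 58
v_rel×d = (-3)·(9) − (-7)·(0) = -27
since m = R²·58 − (-27)²:  R² = (729 + 2983) / 58 = 64
R = √64 = 8  ⇒  r_B = 8 − 3 = 5

rB=5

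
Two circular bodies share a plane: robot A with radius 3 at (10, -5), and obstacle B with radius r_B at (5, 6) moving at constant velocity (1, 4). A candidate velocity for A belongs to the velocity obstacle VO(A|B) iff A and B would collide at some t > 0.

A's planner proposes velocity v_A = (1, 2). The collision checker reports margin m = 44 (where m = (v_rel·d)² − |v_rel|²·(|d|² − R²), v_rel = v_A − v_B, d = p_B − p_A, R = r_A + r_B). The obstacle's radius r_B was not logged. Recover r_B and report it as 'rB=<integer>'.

m = 44
d = (-5, 11);  v_rel = (0, -2),  |v_rel|² = 4
v_rel×d = (0)·(11) − (-2)·(-5) = -10
since m = R²·4 − (-10)²:  R² = (100 + 44) / 4 = 36
R = √36 = 6  ⇒  r_B = 6 − 3 = 3

rB=3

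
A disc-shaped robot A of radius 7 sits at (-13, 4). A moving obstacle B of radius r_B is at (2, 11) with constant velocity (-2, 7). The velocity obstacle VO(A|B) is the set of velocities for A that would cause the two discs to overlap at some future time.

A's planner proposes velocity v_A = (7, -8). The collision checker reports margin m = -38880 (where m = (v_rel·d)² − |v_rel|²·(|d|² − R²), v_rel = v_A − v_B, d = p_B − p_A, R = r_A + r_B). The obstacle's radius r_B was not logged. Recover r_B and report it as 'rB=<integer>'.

m = -38880
d = (15, 7);  v_rel = (9, -15),  |v_rel|² = 306
v_rel×d = (9)·(7) − (-15)·(15) = 288
since m = R²·306 − 288²:  R² = (82944 + -38880) / 306 = 144
R = √144 = 12  ⇒  r_B = 12 − 7 = 5

rB=5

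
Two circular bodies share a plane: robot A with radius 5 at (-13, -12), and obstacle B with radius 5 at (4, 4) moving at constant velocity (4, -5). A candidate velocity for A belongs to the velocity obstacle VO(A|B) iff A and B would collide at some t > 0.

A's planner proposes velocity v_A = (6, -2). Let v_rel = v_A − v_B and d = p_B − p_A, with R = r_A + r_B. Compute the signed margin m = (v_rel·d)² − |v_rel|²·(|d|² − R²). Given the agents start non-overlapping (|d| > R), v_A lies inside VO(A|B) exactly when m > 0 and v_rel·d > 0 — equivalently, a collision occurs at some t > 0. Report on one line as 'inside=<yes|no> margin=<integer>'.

d = (17, 16),  |d|² = 545;  R = 5+5 = 10,  c = 545−10² = 445
v_rel = (2, 3),  |v_rel|² = 13;  v_rel·d = (2)·(17) + (3)·(16) = 82
13·t² − 164·t + 445 = 0  ⇒  m = 82² − 13·445 = 939
m = 939 > 0,  v_rel·d = 82 > 0  ⇒  inside

inside=yes margin=939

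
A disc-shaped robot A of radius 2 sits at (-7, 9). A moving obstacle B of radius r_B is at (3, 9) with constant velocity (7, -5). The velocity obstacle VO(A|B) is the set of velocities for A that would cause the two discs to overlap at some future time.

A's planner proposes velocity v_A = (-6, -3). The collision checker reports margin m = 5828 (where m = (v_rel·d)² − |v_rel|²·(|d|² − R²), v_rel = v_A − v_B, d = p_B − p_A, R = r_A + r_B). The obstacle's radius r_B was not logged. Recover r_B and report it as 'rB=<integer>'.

m = 5828
d = (10, 0);  v_rel = (-13, 2),  |v_rel|² = 173
v_rel×d = (-13)·(0) − (2)·(10) = -20
since m = R²·173 − (-20)²:  R² = (400 + 5828) / 173 = 36
R = √36 = 6  ⇒  r_B = 6 − 2 = 4

rB=4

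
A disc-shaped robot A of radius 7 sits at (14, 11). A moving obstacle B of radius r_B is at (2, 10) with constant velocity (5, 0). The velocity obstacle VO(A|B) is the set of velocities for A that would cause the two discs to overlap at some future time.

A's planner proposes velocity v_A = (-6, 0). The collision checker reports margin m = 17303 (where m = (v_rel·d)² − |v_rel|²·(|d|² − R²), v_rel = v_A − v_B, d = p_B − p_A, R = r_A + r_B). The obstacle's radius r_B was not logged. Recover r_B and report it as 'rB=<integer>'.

m = 17303
d = (-12, -1);  v_rel = (-11, 0),  |v_rel|² = 121
v_rel×d = (-11)·(-1) − (0)·(-12) = 11
since m = R²·121 − 11²:  R² = (121 + 17303) / 121 = 144
R = √144 = 12  ⇒  r_B = 12 − 7 = 5

rB=5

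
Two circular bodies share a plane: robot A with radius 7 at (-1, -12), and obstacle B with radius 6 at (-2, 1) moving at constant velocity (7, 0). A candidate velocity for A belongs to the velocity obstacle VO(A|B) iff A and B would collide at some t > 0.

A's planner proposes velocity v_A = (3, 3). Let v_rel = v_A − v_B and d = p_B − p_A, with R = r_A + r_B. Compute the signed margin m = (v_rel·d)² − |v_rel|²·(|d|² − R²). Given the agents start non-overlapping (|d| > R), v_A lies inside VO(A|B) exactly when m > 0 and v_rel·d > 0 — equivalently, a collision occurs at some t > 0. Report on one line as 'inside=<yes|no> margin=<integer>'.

d = (-1, 13),  |d|² = 170;  R = 7+6 = 13,  c = 170−13² = 1
v_rel = (-4, 3),  |v_rel|² = 25;  v_rel·d = (-4)·(-1) + (3)·(13) = 43
25·t² − 86·t + 1 = 0  ⇒  m = 43² − 25·1 = 1824
m = 1824 > 0,  v_rel·d = 43 > 0  ⇒  inside

inside=yes margin=1824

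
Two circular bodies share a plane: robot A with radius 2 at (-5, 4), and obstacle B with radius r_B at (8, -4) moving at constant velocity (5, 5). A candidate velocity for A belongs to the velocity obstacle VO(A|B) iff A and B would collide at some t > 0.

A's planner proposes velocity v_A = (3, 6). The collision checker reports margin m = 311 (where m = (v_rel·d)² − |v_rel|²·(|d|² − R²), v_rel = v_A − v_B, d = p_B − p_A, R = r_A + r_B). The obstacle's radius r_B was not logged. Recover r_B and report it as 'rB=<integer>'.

m = 311
d = (13, -8);  v_rel = (-2, 1),  |v_rel|² = 5
v_rel×d = (-2)·(-8) − (1)·(13) = 3
since m = R²·5 − 3²:  R² = (9 + 311) / 5 = 64
R = √64 = 8  ⇒  r_B = 8 − 2 = 6

rB=6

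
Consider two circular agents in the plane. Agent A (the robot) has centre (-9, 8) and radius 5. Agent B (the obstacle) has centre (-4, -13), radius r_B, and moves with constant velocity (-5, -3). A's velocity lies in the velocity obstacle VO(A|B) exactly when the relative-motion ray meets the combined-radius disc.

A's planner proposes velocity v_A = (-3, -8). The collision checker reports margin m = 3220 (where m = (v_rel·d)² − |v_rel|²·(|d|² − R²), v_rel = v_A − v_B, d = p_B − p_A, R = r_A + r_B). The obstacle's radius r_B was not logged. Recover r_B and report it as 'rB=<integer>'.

m = 3220
d = (5, -21);  v_rel = (2, -5),  |v_rel|² = 29
v_rel×d = (2)·(-21) − (-5)·(5) = -17
since m = R²·29 − (-17)²:  R² = (289 + 3220) / 29 = 121
R = √121 = 11  ⇒  r_B = 11 − 5 = 6

rB=6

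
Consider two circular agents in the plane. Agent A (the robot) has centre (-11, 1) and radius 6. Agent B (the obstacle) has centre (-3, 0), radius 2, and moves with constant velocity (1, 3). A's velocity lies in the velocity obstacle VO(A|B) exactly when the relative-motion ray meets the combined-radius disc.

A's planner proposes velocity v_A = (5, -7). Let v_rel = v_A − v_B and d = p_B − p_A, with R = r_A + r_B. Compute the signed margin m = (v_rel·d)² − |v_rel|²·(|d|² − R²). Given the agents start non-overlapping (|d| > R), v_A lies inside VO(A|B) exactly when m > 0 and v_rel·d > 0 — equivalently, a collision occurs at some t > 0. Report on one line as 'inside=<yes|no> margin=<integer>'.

d = (8, -1),  |d|² = 65;  R = 6+2 = 8,  c = 65−8² = 1
v_rel = (4, -10),  |v_rel|² = 116;  v_rel·d = (4)·(8) + (-10)·(-1) = 42
116·t² − 84·t + 1 = 0  ⇒  m = 42² − 116·1 = 1648
m = 1648 > 0,  v_rel·d = 42 > 0  ⇒  inside

inside=yes margin=1648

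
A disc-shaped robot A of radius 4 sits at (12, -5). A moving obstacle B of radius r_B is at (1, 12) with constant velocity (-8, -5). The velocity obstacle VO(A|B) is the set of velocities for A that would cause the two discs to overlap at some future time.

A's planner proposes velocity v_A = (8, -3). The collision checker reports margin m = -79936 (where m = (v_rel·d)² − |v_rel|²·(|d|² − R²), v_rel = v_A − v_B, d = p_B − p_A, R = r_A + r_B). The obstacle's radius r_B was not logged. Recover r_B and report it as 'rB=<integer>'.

m = -79936
d = (-11, 17);  v_rel = (16, 2),  |v_rel|² = 260
v_rel×d = (16)·(17) − (2)·(-11) = 294
since m = R²·260 − 294²:  R² = (86436 + -79936) / 260 = 25
R = √25 = 5  ⇒  r_B = 5 − 4 = 1

rB=1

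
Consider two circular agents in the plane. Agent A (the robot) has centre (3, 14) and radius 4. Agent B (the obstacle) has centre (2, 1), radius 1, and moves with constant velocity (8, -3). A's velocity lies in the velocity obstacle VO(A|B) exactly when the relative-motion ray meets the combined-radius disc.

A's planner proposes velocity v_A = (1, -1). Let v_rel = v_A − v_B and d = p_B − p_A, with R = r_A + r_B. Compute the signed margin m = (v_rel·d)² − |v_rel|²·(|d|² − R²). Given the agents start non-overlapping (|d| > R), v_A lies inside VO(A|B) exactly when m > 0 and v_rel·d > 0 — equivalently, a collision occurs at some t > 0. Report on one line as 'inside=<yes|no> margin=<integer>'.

d = (-1, -13),  |d|² = 170;  R = 4+1 = 5,  c = 170−5² = 145
v_rel = (-7, 2),  |v_rel|² = 53;  v_rel·d = (-7)·(-1) + (2)·(-13) = -19
53·t² + 38·t + 145 = 0  ⇒  m = (-19)² − 53·145 = -7324
m = -7324 < 0,  v_rel·d = -19 < 0  ⇒  outside

inside=no margin=-7324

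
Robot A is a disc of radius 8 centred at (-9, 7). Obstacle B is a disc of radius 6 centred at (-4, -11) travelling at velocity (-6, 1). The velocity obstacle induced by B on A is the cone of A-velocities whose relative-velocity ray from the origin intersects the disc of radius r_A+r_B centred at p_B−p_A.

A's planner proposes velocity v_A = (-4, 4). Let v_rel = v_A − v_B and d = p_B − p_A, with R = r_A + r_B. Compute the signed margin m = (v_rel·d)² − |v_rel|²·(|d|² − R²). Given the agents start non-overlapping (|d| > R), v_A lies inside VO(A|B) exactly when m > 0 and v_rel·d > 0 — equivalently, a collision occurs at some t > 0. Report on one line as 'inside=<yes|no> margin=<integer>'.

d = (5, -18),  |d|² = 349;  R = 8+6 = 14,  c = 349−14² = 153
v_rel = (2, 3),  |v_rel|² = 13;  v_rel·d = (2)·(5) + (3)·(-18) = -44
13·t² + 88·t + 153 = 0  ⇒  m = (-44)² − 13·153 = -53
m = -53 < 0,  v_rel·d = -44 < 0  ⇒  outside

inside=no margin=-53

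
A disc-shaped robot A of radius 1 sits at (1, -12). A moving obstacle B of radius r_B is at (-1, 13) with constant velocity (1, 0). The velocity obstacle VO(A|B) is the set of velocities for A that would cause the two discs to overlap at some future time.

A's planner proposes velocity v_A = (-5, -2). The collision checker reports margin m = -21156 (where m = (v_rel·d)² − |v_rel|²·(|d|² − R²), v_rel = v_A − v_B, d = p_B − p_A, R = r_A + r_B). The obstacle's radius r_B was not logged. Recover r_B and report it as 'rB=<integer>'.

m = -21156
d = (-2, 25);  v_rel = (-6, -2),  |v_rel|² = 40
v_rel×d = (-6)·(25) − (-2)·(-2) = -154
since m = R²·40 − (-154)²:  R² = (23716 + -21156) / 40 = 64
R = √64 = 8  ⇒  r_B = 8 − 1 = 7

rB=7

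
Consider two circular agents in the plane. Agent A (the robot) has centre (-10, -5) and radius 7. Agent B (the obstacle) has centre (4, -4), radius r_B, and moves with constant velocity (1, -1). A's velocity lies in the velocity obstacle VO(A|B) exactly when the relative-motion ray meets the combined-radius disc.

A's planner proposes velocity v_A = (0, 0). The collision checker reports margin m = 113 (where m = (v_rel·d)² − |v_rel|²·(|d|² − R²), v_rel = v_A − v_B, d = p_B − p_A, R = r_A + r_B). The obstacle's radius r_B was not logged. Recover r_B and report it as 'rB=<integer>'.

m = 113
d = (14, 1);  v_rel = (-1, 1),  |v_rel|² = 2
v_rel×d = (-1)·(1) − (1)·(14) = -15
since m = R²·2 − (-15)²:  R² = (225 + 113) / 2 = 169
R = √169 = 13  ⇒  r_B = 13 − 7 = 6

rB=6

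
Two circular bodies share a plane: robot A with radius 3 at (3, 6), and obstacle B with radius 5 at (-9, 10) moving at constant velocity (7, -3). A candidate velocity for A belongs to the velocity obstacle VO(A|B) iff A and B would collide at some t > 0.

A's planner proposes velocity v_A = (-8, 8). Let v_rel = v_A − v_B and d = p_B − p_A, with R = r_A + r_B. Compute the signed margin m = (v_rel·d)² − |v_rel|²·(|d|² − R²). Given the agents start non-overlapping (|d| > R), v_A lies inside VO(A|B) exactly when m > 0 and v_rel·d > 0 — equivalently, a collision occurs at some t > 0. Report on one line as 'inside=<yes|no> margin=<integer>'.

d = (-12, 4),  |d|² = 160;  R = 3+5 = 8,  c = 160−8² = 96
v_rel = (-15, 11),  |v_rel|² = 346;  v_rel·d = (-15)·(-12) + (11)·(4) = 224
346·t² − 448·t + 96 = 0  ⇒  m = 224² − 346·96 = 16960
m = 16960 > 0,  v_rel·d = 224 > 0  ⇒  inside

inside=yes margin=16960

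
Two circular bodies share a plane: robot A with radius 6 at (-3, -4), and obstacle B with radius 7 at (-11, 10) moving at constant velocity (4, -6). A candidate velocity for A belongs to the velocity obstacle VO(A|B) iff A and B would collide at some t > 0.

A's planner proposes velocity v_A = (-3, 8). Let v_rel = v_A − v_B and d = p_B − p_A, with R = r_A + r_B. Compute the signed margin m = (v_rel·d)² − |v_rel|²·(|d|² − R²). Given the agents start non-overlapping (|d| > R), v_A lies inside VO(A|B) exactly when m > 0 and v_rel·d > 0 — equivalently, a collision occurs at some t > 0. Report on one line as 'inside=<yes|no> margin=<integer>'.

d = (-8, 14),  |d|² = 260;  R = 6+7 = 13,  c = 260−13² = 91
v_rel = (-7, 14),  |v_rel|² = 245;  v_rel·d = (-7)·(-8) + (14)·(14) = 252
245·t² − 504·t + 91 = 0  ⇒  m = 252² − 245·91 = 41209
m = 41209 > 0,  v_rel·d = 252 > 0  ⇒  inside

inside=yes margin=41209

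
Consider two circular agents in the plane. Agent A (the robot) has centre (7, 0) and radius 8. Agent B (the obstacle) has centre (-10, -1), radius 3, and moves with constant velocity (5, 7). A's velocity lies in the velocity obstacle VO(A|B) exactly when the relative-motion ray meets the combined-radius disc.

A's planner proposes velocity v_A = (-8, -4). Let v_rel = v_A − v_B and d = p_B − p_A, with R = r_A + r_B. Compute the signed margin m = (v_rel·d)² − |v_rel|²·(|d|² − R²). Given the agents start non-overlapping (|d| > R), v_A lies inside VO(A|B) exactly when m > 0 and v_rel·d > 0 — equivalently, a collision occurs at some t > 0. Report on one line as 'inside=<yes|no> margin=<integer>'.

d = (-17, -1),  |d|² = 290;  R = 8+3 = 11,  c = 290−11² = 169
v_rel = (-13, -11),  |v_rel|² = 290;  v_rel·d = (-13)·(-17) + (-11)·(-1) = 232
290·t² − 464·t + 169 = 0  ⇒  m = 232² − 290·169 = 4814
m = 4814 > 0,  v_rel·d = 232 > 0  ⇒  inside

inside=yes margin=4814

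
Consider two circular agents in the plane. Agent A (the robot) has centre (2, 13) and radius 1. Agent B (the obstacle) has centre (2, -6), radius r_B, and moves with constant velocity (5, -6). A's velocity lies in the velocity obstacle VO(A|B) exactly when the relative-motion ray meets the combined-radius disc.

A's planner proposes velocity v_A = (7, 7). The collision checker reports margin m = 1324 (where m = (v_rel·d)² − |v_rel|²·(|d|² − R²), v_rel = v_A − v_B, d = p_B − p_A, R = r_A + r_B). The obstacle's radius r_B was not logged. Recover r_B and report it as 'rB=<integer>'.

m = 1324
d = (0, -19);  v_rel = (2, 13),  |v_rel|² = 173
v_rel×d = (2)·(-19) − (13)·(0) = -38
since m = R²·173 − (-38)²:  R² = (1444 + 1324) / 173 = 16
R = √16 = 4  ⇒  r_B = 4 − 1 = 3

rB=3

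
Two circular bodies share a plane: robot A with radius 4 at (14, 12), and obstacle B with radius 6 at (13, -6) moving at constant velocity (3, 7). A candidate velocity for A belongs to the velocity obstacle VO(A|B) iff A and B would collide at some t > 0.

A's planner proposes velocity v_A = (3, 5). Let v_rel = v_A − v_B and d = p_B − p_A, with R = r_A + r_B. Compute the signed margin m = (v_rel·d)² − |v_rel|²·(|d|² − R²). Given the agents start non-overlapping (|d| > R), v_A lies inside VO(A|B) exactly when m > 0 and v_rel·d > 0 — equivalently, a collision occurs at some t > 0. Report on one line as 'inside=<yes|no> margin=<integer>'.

d = (-1, -18),  |d|² = 325;  R = 4+6 = 10,  c = 325−10² = 225
v_rel = (0, -2),  |v_rel|² = 4;  v_rel·d = (0)·(-1) + (-2)·(-18) = 36
4·t² − 72·t + 225 = 0  ⇒  m = 36² − 4·225 = 396
m = 396 > 0,  v_rel·d = 36 > 0  ⇒  inside

inside=yes margin=396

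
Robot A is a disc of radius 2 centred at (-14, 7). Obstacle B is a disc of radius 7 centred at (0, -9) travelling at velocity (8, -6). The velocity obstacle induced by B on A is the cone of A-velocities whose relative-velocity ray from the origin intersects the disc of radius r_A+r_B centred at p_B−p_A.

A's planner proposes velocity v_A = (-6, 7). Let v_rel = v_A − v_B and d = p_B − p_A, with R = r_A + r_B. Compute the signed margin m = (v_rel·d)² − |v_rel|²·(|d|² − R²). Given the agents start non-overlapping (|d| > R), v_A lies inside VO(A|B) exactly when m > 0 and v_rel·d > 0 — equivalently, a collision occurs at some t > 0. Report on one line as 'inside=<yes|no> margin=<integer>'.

d = (14, -16),  |d|² = 452;  R = 2+7 = 9,  c = 452−9² = 371
v_rel = (-14, 13),  |v_rel|² = 365;  v_rel·d = (-14)·(14) + (13)·(-16) = -404
365·t² + 808·t + 371 = 0  ⇒  m = (-404)² − 365·371 = 27801
m = 27801 > 0,  v_rel·d = -404 < 0  ⇒  outside

inside=no margin=27801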